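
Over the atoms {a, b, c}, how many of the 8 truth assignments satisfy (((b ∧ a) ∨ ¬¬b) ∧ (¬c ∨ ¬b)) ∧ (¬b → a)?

2

Initial set: {T ((((b ∧ a) ∨ ¬¬b) ∧ (¬c ∨ ¬b)) ∧ (¬b → a))}.
T ((((b ∧ a) ∨ ¬¬b) ∧ (¬c ∨ ¬b)) ∧ (¬b → a)): α-rule — add T (((b ∧ a) ∨ ¬¬b) ∧ (¬c ∨ ¬b)), T (¬b → a).
T (((b ∧ a) ∨ ¬¬b) ∧ (¬c ∨ ¬b)): α-rule — add T ((b ∧ a) ∨ ¬¬b), T (¬c ∨ ¬b).
T (¬b → a): β-rule — branch into F ¬b  //  T a.
  branch 1 (add F ¬b):
    T ((b ∧ a) ∨ ¬¬b): β-rule — branch into T (b ∧ a)  //  T ¬¬b.
      branch 1.1 (add T (b ∧ a)):
        T (b ∧ a): α-rule — add T b, T a.
        T (¬c ∨ ¬b): β-rule — branch into T ¬c  //  T ¬b.
          branch 1.1.1 (add T ¬c):
            ○ open, literals {a=T, b=T, c=F}.
          branch 1.1.2 (add T ¬b):
            × closes — contains both b and ¬b.
      branch 1.2 (add T ¬¬b):
        T ¬¬b: drop double negation, giving T b.
        T (¬c ∨ ¬b): β-rule — branch into T ¬c  //  T ¬b.
          branch 1.2.1 (add T ¬c):
            ○ open, literals {b=T, c=F}.
          branch 1.2.2 (add T ¬b):
            × closes — contains both b and ¬b.
  branch 2 (add T a):
    T ((b ∧ a) ∨ ¬¬b): β-rule — branch into T (b ∧ a)  //  T ¬¬b.
      branch 2.1 (add T (b ∧ a)):
        T (b ∧ a): α-rule — add T b, T a.
        T (¬c ∨ ¬b): β-rule — branch into T ¬c  //  T ¬b.
          branch 2.1.1 (add T ¬c):
            ○ open, literals {a=T, b=T, c=F}.
          branch 2.1.2 (add T ¬b):
            × closes — contains both b and ¬b.
      branch 2.2 (add T ¬¬b):
        T ¬¬b: drop double negation, giving T b.
        T (¬c ∨ ¬b): β-rule — branch into T ¬c  //  T ¬b.
          branch 2.2.1 (add T ¬c):
            ○ open, literals {a=T, b=T, c=F}.
          branch 2.2.2 (add T ¬b):
            × closes — contains both b and ¬b.
4 branches closed, 4 open.
Each open branch fixes some atoms; the unmentioned ones are free. Counting distinct full assignments: branch {a=T, b=T, c=F} (none free) contributes 1 new; branch {b=T, c=F} (a) contributes 1 new; branch {a=T, b=T, c=F} (none free) contributes 0 new; branch {a=T, b=T, c=F} (none free) contributes 0 new. Total: 2.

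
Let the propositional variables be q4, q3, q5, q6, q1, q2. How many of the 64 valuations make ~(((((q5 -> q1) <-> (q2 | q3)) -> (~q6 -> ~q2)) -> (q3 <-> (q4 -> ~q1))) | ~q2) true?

10

Initial set: {~(((((q5 -> q1) <-> (q2 | q3)) -> (~q6 -> ~q2)) -> (q3 <-> (q4 -> ~q1))) | ~q2)}.
~(((((q5 -> q1) <-> (q2 | q3)) -> (~q6 -> ~q2)) -> (q3 <-> (q4 -> ~q1))) | ~q2): α-rule — add ~((((q5 -> q1) <-> (q2 | q3)) -> (~q6 -> ~q2)) -> (q3 <-> (q4 -> ~q1))), ~~q2.
~((((q5 -> q1) <-> (q2 | q3)) -> (~q6 -> ~q2)) -> (q3 <-> (q4 -> ~q1))): α-rule — add (((q5 -> q1) <-> (q2 | q3)) -> (~q6 -> ~q2)), ~(q3 <-> (q4 -> ~q1)).
(((q5 -> q1) <-> (q2 | q3)) -> (~q6 -> ~q2)): β-rule — branch into ~((q5 -> q1) <-> (q2 | q3))  //  (~q6 -> ~q2).
  branch 1 (add ~((q5 -> q1) <-> (q2 | q3))):
    ~(q3 <-> (q4 -> ~q1)): β-rule — branch into q3, ~(q4 -> ~q1)  //  ~q3, (q4 -> ~q1).
      branch 1.1 (add q3, ~(q4 -> ~q1)):
        ~(q4 -> ~q1): α-rule — add q4, ~~q1.
        ~((q5 -> q1) <-> (q2 | q3)): β-rule — branch into (q5 -> q1), ~(q2 | q3)  //  ~(q5 -> q1), (q2 | q3).
          branch 1.1.1 (add (q5 -> q1), ~(q2 | q3)):
            ~(q2 | q3): α-rule — add ~q2, ~q3.
            × closes — contains both q2 and ~q2.
          branch 1.1.2 (add ~(q5 -> q1), (q2 | q3)):
            ~(q5 -> q1): α-rule — add q5, ~q1.
            × closes — contains both q1 and ~q1.
      branch 1.2 (add ~q3, (q4 -> ~q1)):
        ~((q5 -> q1) <-> (q2 | q3)): β-rule — branch into (q5 -> q1), ~(q2 | q3)  //  ~(q5 -> q1), (q2 | q3).
          branch 1.2.1 (add (q5 -> q1), ~(q2 | q3)):
            ~(q2 | q3): α-rule — add ~q2, ~q3.
            × closes — contains both q2 and ~q2.
          branch 1.2.2 (add ~(q5 -> q1), (q2 | q3)):
            ~(q5 -> q1): α-rule — add q5, ~q1.
            (q4 -> ~q1): β-rule — branch into ~q4  //  ~q1.
              branch 1.2.2.1 (add ~q4):
                (q2 | q3): β-rule — branch into q2  //  q3.
                  branch 1.2.2.1.1 (add q2):
                    ○ open, literals {q1=0, q2=1, q3=0, q4=0, q5=1}.
                  branch 1.2.2.1.2 (add q3):
                    × closes — contains both q3 and ~q3.
              branch 1.2.2.2 (add ~q1):
                (q2 | q3): β-rule — branch into q2  //  q3.
                  branch 1.2.2.2.1 (add q2):
                    ○ open, literals {q1=0, q2=1, q3=0, q5=1}.
                  branch 1.2.2.2.2 (add q3):
                    × closes — contains both q3 and ~q3.
  branch 2 (add (~q6 -> ~q2)):
    ~(q3 <-> (q4 -> ~q1)): β-rule — branch into q3, ~(q4 -> ~q1)  //  ~q3, (q4 -> ~q1).
      branch 2.1 (add q3, ~(q4 -> ~q1)):
        ~(q4 -> ~q1): α-rule — add q4, ~~q1.
        (~q6 -> ~q2): β-rule — branch into ~~q6  //  ~q2.
          branch 2.1.1 (add ~~q6):
            ○ open, literals {q1=1, q2=1, q3=1, q4=1, q6=1}.
          branch 2.1.2 (add ~q2):
            × closes — contains both q2 and ~q2.
      branch 2.2 (add ~q3, (q4 -> ~q1)):
        (~q6 -> ~q2): β-rule — branch into ~~q6  //  ~q2.
          branch 2.2.1 (add ~~q6):
            (q4 -> ~q1): β-rule — branch into ~q4  //  ~q1.
              branch 2.2.1.1 (add ~q4):
                ○ open, literals {q2=1, q3=0, q4=0, q6=1}.
              branch 2.2.1.2 (add ~q1):
                ○ open, literals {q1=0, q2=1, q3=0, q6=1}.
          branch 2.2.2 (add ~q2):
            × closes — contains both q2 and ~q2.
7 branches closed, 5 open.
Each open branch fixes some atoms; the unmentioned ones are free. Counting distinct full assignments: branch {q1=0, q2=1, q3=0, q4=0, q5=1} (q6) contributes 2 new; branch {q1=0, q2=1, q3=0, q5=1} (q4, q6) contributes 2 new; branch {q1=1, q2=1, q3=1, q4=1, q6=1} (q5) contributes 2 new; branch {q2=1, q3=0, q4=0, q6=1} (q5, q1) contributes 3 new; branch {q1=0, q2=1, q3=0, q6=1} (q4, q5) contributes 1 new. Total: 10.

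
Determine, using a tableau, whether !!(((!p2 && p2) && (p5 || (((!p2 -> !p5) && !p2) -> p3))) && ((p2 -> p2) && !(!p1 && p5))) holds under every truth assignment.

Not valid

Assume the negation and expand:
Initial set: {!!!(((!p2 && p2) && (p5 || (((!p2 -> !p5) && !p2) -> p3))) && ((p2 -> p2) && !(!p1 && p5)))}.
!!!(((!p2 && p2) && (p5 || (((!p2 -> !p5) && !p2) -> p3))) && ((p2 -> p2) && !(!p1 && p5))): drop double negation, giving !(((!p2 && p2) && (p5 || (((!p2 -> !p5) && !p2) -> p3))) && ((p2 -> p2) && !(!p1 && p5))).
!(((!p2 && p2) && (p5 || (((!p2 -> !p5) && !p2) -> p3))) && ((p2 -> p2) && !(!p1 && p5))): β-rule — branch into !((!p2 && p2) && (p5 || (((!p2 -> !p5) && !p2) -> p3)))  //  !((p2 -> p2) && !(!p1 && p5)).
  branch 1 (add !((!p2 && p2) && (p5 || (((!p2 -> !p5) && !p2) -> p3)))):
    !((!p2 && p2) && (p5 || (((!p2 -> !p5) && !p2) -> p3))): β-rule — branch into !(!p2 && p2)  //  !(p5 || (((!p2 -> !p5) && !p2) -> p3)).
      branch 1.1 (add !(!p2 && p2)):
        !(!p2 && p2): β-rule — branch into !!p2  //  !p2.
          branch 1.1.1 (add !!p2):
            ○ open, literals {p2=1}.
          branch 1.1.2 (add !p2):
            ○ open, literals {p2=0}.
      branch 1.2 (add !(p5 || (((!p2 -> !p5) && !p2) -> p3))):
        !(p5 || (((!p2 -> !p5) && !p2) -> p3)): α-rule — add !p5, !(((!p2 -> !p5) && !p2) -> p3).
        !(((!p2 -> !p5) && !p2) -> p3): α-rule — add ((!p2 -> !p5) && !p2), !p3.
        ((!p2 -> !p5) && !p2): α-rule — add (!p2 -> !p5), !p2.
        (!p2 -> !p5): β-rule — branch into !!p2  //  !p5.
          branch 1.2.1 (add !!p2):
            × closes — contains both p2 and !p2.
          branch 1.2.2 (add !p5):
            ○ open, literals {p2=0, p3=0, p5=0}.
  branch 2 (add !((p2 -> p2) && !(!p1 && p5))):
    !((p2 -> p2) && !(!p1 && p5)): β-rule — branch into !(p2 -> p2)  //  !!(!p1 && p5).
      branch 2.1 (add !(p2 -> p2)):
        !(p2 -> p2): α-rule — add p2, !p2.
        × closes — contains both p2 and !p2.
      branch 2.2 (add !!(!p1 && p5)):
        !!(!p1 && p5): α-rule — add !p1, p5.
        ○ open, literals {p1=0, p5=1}.
2 branches closed, 4 open.
An open branch gives a countermodel: p2=1 (unmentioned atoms arbitrary); under it the original formula is false.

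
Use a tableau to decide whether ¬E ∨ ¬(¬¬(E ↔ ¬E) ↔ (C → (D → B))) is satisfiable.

Initial set: {(¬E ∨ ¬(¬¬(E ↔ ¬E) ↔ (C → (D → B))))}.
(¬E ∨ ¬(¬¬(E ↔ ¬E) ↔ (C → (D → B)))): β-rule — branch into ¬E  //  ¬(¬¬(E ↔ ¬E) ↔ (C → (D → B))).
  branch 1 (add ¬E):
    ○ open, literals {E=0}.
  branch 2 (add ¬(¬¬(E ↔ ¬E) ↔ (C → (D → B)))):
    ¬(¬¬(E ↔ ¬E) ↔ (C → (D → B))): β-rule — branch into ¬¬(E ↔ ¬E), ¬(C → (D → B))  //  ¬¬¬(E ↔ ¬E), (C → (D → B)).
      branch 2.1 (add ¬¬(E ↔ ¬E), ¬(C → (D → B))):
        ¬¬(E ↔ ¬E): drop double negation, giving (E ↔ ¬E).
        ¬(C → (D → B)): α-rule — add C, ¬(D → B).
        ¬(D → B): α-rule — add D, ¬B.
        (E ↔ ¬E): β-rule — branch into E, ¬E  //  ¬E, ¬¬E.
          branch 2.1.1 (add E, ¬E):
            × closes — contains both E and ¬E.
          branch 2.1.2 (add ¬E, ¬¬E):
            × closes — contains both E and ¬E.
      branch 2.2 (add ¬¬¬(E ↔ ¬E), (C → (D → B))):
        ¬¬¬(E ↔ ¬E): drop double negation, giving ¬(E ↔ ¬E).
        (C → (D → B)): β-rule — branch into ¬C  //  (D → B).
          branch 2.2.1 (add ¬C):
            ¬(E ↔ ¬E): β-rule — branch into E, ¬¬E  //  ¬E, ¬E.
              branch 2.2.1.1 (add E, ¬¬E):
                ○ open, literals {C=0, E=1}.
              branch 2.2.1.2 (add ¬E, ¬E):
                ○ open, literals {C=0, E=0}.
          branch 2.2.2 (add (D → B)):
            ¬(E ↔ ¬E): β-rule — branch into E, ¬¬E  //  ¬E, ¬E.
              branch 2.2.2.1 (add E, ¬¬E):
                (D → B): β-rule — branch into ¬D  //  B.
                  branch 2.2.2.1.1 (add ¬D):
                    ○ open, literals {D=0, E=1}.
                  branch 2.2.2.1.2 (add B):
                    ○ open, literals {B=1, E=1}.
              branch 2.2.2.2 (add ¬E, ¬E):
                (D → B): β-rule — branch into ¬D  //  B.
                  branch 2.2.2.2.1 (add ¬D):
                    ○ open, literals {D=0, E=0}.
                  branch 2.2.2.2.2 (add B):
                    ○ open, literals {B=1, E=0}.
2 branches closed, 7 open.
An open branch gives a satisfying assignment: E=0.

Satisfiable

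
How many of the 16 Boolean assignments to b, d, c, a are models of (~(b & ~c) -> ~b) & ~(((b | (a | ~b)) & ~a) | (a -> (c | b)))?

2

Initial set: {((~(b & ~c) -> ~b) & ~(((b | (a | ~b)) & ~a) | (a -> (c | b))))}.
((~(b & ~c) -> ~b) & ~(((b | (a | ~b)) & ~a) | (a -> (c | b)))): α-rule — add (~(b & ~c) -> ~b), ~(((b | (a | ~b)) & ~a) | (a -> (c | b))).
~(((b | (a | ~b)) & ~a) | (a -> (c | b))): α-rule — add ~((b | (a | ~b)) & ~a), ~(a -> (c | b)).
~(a -> (c | b)): α-rule — add a, ~(c | b).
~(c | b): α-rule — add ~c, ~b.
(~(b & ~c) -> ~b): β-rule — branch into ~~(b & ~c)  //  ~b.
  branch 1 (add ~~(b & ~c)):
    ~~(b & ~c): α-rule — add b, ~c.
    × closes — contains both b and ~b.
  branch 2 (add ~b):
    ~((b | (a | ~b)) & ~a): β-rule — branch into ~(b | (a | ~b))  //  ~~a.
      branch 2.1 (add ~(b | (a | ~b))):
        ~(b | (a | ~b)): α-rule — add ~b, ~(a | ~b).
        ~(a | ~b): α-rule — add ~a, ~~b.
        × closes — contains both a and ~a.
      branch 2.2 (add ~~a):
        ○ open, literals {a=1, b=0, c=0}.
2 branches closed, 1 open.
Each open branch fixes some atoms; the unmentioned ones are free. Counting distinct full assignments: branch {a=1, b=0, c=0} (d) contributes 2 new. Total: 2.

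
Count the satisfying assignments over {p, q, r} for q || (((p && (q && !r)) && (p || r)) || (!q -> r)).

6

Initial set: {(q || (((p && (q && !r)) && (p || r)) || (!q -> r)))}.
(q || (((p && (q && !r)) && (p || r)) || (!q -> r))): β-rule — branch into q  //  (((p && (q && !r)) && (p || r)) || (!q -> r)).
  branch 1 (add q):
    ○ open, literals {q=T}.
  branch 2 (add (((p && (q && !r)) && (p || r)) || (!q -> r))):
    (((p && (q && !r)) && (p || r)) || (!q -> r)): β-rule — branch into ((p && (q && !r)) && (p || r))  //  (!q -> r).
      branch 2.1 (add ((p && (q && !r)) && (p || r))):
        ((p && (q && !r)) && (p || r)): α-rule — add (p && (q && !r)), (p || r).
        (p && (q && !r)): α-rule — add p, (q && !r).
        (q && !r): α-rule — add q, !r.
        (p || r): β-rule — branch into p  //  r.
          branch 2.1.1 (add p):
            ○ open, literals {p=T, q=T, r=F}.
          branch 2.1.2 (add r):
            × closes — contains both r and !r.
      branch 2.2 (add (!q -> r)):
        (!q -> r): β-rule — branch into !!q  //  r.
          branch 2.2.1 (add !!q):
            ○ open, literals {q=T}.
          branch 2.2.2 (add r):
            ○ open, literals {r=T}.
1 branch closed, 4 open.
Each open branch fixes some atoms; the unmentioned ones are free. Counting distinct full assignments: branch {q=T} (p, r) contributes 4 new; branch {p=T, q=T, r=F} (none free) contributes 0 new; branch {q=T} (p, r) contributes 0 new; branch {r=T} (p, q) contributes 2 new. Total: 6.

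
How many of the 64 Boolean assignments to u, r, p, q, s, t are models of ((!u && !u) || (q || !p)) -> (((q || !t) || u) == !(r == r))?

16

Initial set: {(((!u && !u) || (q || !p)) -> (((q || !t) || u) == !(r == r)))}.
(((!u && !u) || (q || !p)) -> (((q || !t) || u) == !(r == r))): β-rule — branch into !((!u && !u) || (q || !p))  //  (((q || !t) || u) == !(r == r)).
  branch 1 (add !((!u && !u) || (q || !p))):
    !((!u && !u) || (q || !p)): α-rule — add !(!u && !u), !(q || !p).
    !(q || !p): α-rule — add !q, !!p.
    !(!u && !u): β-rule — branch into !!u  //  !!u.
      branch 1.1 (add !!u):
        ○ open, literals {p=true, q=false, u=true}.
      branch 1.2 (add !!u):
        ○ open, literals {p=true, q=false, u=true}.
  branch 2 (add (((q || !t) || u) == !(r == r))):
    (((q || !t) || u) == !(r == r)): β-rule — branch into ((q || !t) || u), !(r == r)  //  !((q || !t) || u), !!(r == r).
      branch 2.1 (add ((q || !t) || u), !(r == r)):
        ((q || !t) || u): β-rule — branch into (q || !t)  //  u.
          branch 2.1.1 (add (q || !t)):
            !(r == r): β-rule — branch into r, !r  //  !r, r.
              branch 2.1.1.1 (add r, !r):
                × closes — contains both r and !r.
              branch 2.1.1.2 (add !r, r):
                × closes — contains both r and !r.
          branch 2.1.2 (add u):
            !(r == r): β-rule — branch into r, !r  //  !r, r.
              branch 2.1.2.1 (add r, !r):
                × closes — contains both r and !r.
              branch 2.1.2.2 (add !r, r):
                × closes — contains both r and !r.
      branch 2.2 (add !((q || !t) || u), !!(r == r)):
        !((q || !t) || u): α-rule — add !(q || !t), !u.
        !(q || !t): α-rule — add !q, !!t.
        !!(r == r): β-rule — branch into r, r  //  !r, !r.
          branch 2.2.1 (add r, r):
            ○ open, literals {q=false, r=true, t=true, u=false}.
          branch 2.2.2 (add !r, !r):
            ○ open, literals {q=false, r=false, t=true, u=false}.
4 branches closed, 4 open.
Each open branch fixes some atoms; the unmentioned ones are free. Counting distinct full assignments: branch {p=true, q=false, u=true} (r, s, t) contributes 8 new; branch {p=true, q=false, u=true} (r, s, t) contributes 0 new; branch {q=false, r=true, t=true, u=false} (p, s) contributes 4 new; branch {q=false, r=false, t=true, u=false} (p, s) contributes 4 new. Total: 16.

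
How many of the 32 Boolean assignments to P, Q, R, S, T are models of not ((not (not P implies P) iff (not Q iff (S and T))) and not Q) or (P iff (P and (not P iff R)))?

Initial set: {(not ((not (not P implies P) iff (not Q iff (S and T))) and not Q) or (P iff (P and (not P iff R))))}.
(not ((not (not P implies P) iff (not Q iff (S and T))) and not Q) or (P iff (P and (not P iff R)))): β-rule — branch into not ((not (not P implies P) iff (not Q iff (S and T))) and not Q)  //  (P iff (P and (not P iff R))).
  branch 1 (add not ((not (not P implies P) iff (not Q iff (S and T))) and not Q)):
    not ((not (not P implies P) iff (not Q iff (S and T))) and not Q): β-rule — branch into not (not (not P implies P) iff (not Q iff (S and T)))  //  not not Q.
      branch 1.1 (add not (not (not P implies P) iff (not Q iff (S and T)))):
        not (not (not P implies P) iff (not Q iff (S and T))): β-rule — branch into not (not P implies P), not (not Q iff (S and T))  //  not not (not P implies P), (not Q iff (S and T)).
          branch 1.1.1 (add not (not P implies P), not (not Q iff (S and T))):
            not (not P implies P): α-rule — add not P, not P.
            not (not Q iff (S and T)): β-rule — branch into not Q, not (S and T)  //  not not Q, (S and T).
              branch 1.1.1.1 (add not Q, not (S and T)):
                not (S and T): β-rule — branch into not S  //  not T.
                  branch 1.1.1.1.1 (add not S):
                    ○ open, literals {P=F, Q=F, S=F}.
                  branch 1.1.1.1.2 (add not T):
                    ○ open, literals {P=F, Q=F, T=F}.
              branch 1.1.1.2 (add not not Q, (S and T)):
                (S and T): α-rule — add S, T.
                ○ open, literals {P=F, Q=T, S=T, T=T}.
          branch 1.1.2 (add not not (not P implies P), (not Q iff (S and T))):
            not not (not P implies P): β-rule — branch into not not P  //  P.
              branch 1.1.2.1 (add not not P):
                (not Q iff (S and T)): β-rule — branch into not Q, (S and T)  //  not not Q, not (S and T).
                  branch 1.1.2.1.1 (add not Q, (S and T)):
                    (S and T): α-rule — add S, T.
                    ○ open, literals {P=T, Q=F, S=T, T=T}.
                  branch 1.1.2.1.2 (add not not Q, not (S and T)):
                    not (S and T): β-rule — branch into not S  //  not T.
                      branch 1.1.2.1.2.1 (add not S):
                        ○ open, literals {P=T, Q=T, S=F}.
                      branch 1.1.2.1.2.2 (add not T):
                        ○ open, literals {P=T, Q=T, T=F}.
              branch 1.1.2.2 (add P):
                (not Q iff (S and T)): β-rule — branch into not Q, (S and T)  //  not not Q, not (S and T).
                  branch 1.1.2.2.1 (add not Q, (S and T)):
                    (S and T): α-rule — add S, T.
                    ○ open, literals {P=T, Q=F, S=T, T=T}.
                  branch 1.1.2.2.2 (add not not Q, not (S and T)):
                    not (S and T): β-rule — branch into not S  //  not T.
                      branch 1.1.2.2.2.1 (add not S):
                        ○ open, literals {P=T, Q=T, S=F}.
                      branch 1.1.2.2.2.2 (add not T):
                        ○ open, literals {P=T, Q=T, T=F}.
      branch 1.2 (add not not Q):
        ○ open, literals {Q=T}.
  branch 2 (add (P iff (P and (not P iff R)))):
    (P iff (P and (not P iff R))): β-rule — branch into P, (P and (not P iff R))  //  not P, not (P and (not P iff R)).
      branch 2.1 (add P, (P and (not P iff R))):
        (P and (not P iff R)): α-rule — add P, (not P iff R).
        (not P iff R): β-rule — branch into not P, R  //  not not P, not R.
          branch 2.1.1 (add not P, R):
            × closes — contains both P and not P.
          branch 2.1.2 (add not not P, not R):
            ○ open, literals {P=T, R=F}.
      branch 2.2 (add not P, not (P and (not P iff R))):
        not (P and (not P iff R)): β-rule — branch into not P  //  not (not P iff R).
          branch 2.2.1 (add not P):
            ○ open, literals {P=F}.
          branch 2.2.2 (add not (not P iff R)):
            not (not P iff R): β-rule — branch into not P, not R  //  not not P, R.
              branch 2.2.2.1 (add not P, not R):
                ○ open, literals {P=F, R=F}.
              branch 2.2.2.2 (add not not P, R):
                × closes — contains both P and not P.
2 branches closed, 13 open.
Each open branch fixes some atoms; the unmentioned ones are free. Counting distinct full assignments: branch {P=F, Q=F, S=F} (R, T) contributes 4 new; branch {P=F, Q=F, T=F} (R, S) contributes 2 new; branch {P=F, Q=T, S=T, T=T} (R) contributes 2 new; branch {P=T, Q=F, S=T, T=T} (R) contributes 2 new; branch {P=T, Q=T, S=F} (R, T) contributes 4 new; branch {P=T, Q=T, T=F} (R, S) contributes 2 new; branch {P=T, Q=F, S=T, T=T} (R) contributes 0 new; branch {P=T, Q=T, S=F} (R, T) contributes 0 new; branch {P=T, Q=T, T=F} (R, S) contributes 0 new; branch {Q=T} (P, R, S, T) contributes 8 new; branch {P=T, R=F} (Q, S, T) contributes 3 new; branch {P=F} (Q, R, S, T) contributes 2 new; branch {P=F, R=F} (Q, S, T) contributes 0 new. Total: 29.

29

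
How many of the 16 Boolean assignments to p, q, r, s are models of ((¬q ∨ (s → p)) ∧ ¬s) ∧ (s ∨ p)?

Initial set: {(((¬q ∨ (s → p)) ∧ ¬s) ∧ (s ∨ p))}.
(((¬q ∨ (s → p)) ∧ ¬s) ∧ (s ∨ p)): α-rule — add ((¬q ∨ (s → p)) ∧ ¬s), (s ∨ p).
((¬q ∨ (s → p)) ∧ ¬s): α-rule — add (¬q ∨ (s → p)), ¬s.
(s ∨ p): β-rule — branch into s  //  p.
  branch 1 (add s):
    × closes — contains both s and ¬s.
  branch 2 (add p):
    (¬q ∨ (s → p)): β-rule — branch into ¬q  //  (s → p).
      branch 2.1 (add ¬q):
        ○ open, literals {p=T, q=F, s=F}.
      branch 2.2 (add (s → p)):
        (s → p): β-rule — branch into ¬s  //  p.
          branch 2.2.1 (add ¬s):
            ○ open, literals {p=T, s=F}.
          branch 2.2.2 (add p):
            ○ open, literals {p=T, s=F}.
1 branch closed, 3 open.
Each open branch fixes some atoms; the unmentioned ones are free. Counting distinct full assignments: branch {p=T, q=F, s=F} (r) contributes 2 new; branch {p=T, s=F} (q, r) contributes 2 new; branch {p=T, s=F} (q, r) contributes 0 new. Total: 4.

4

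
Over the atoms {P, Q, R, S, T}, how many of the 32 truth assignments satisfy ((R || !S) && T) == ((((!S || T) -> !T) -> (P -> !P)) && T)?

28

Initial set: {T (((R || !S) && T) == ((((!S || T) -> !T) -> (P -> !P)) && T))}.
T (((R || !S) && T) == ((((!S || T) -> !T) -> (P -> !P)) && T)): β-rule — branch into T ((R || !S) && T), T ((((!S || T) -> !T) -> (P -> !P)) && T)  //  F ((R || !S) && T), F ((((!S || T) -> !T) -> (P -> !P)) && T).
  branch 1 (add T ((R || !S) && T), T ((((!S || T) -> !T) -> (P -> !P)) && T)):
    T ((R || !S) && T): α-rule — add T (R || !S), T T.
    T ((((!S || T) -> !T) -> (P -> !P)) && T): α-rule — add T (((!S || T) -> !T) -> (P -> !P)), T T.
    T (R || !S): β-rule — branch into T R  //  T !S.
      branch 1.1 (add T R):
        T (((!S || T) -> !T) -> (P -> !P)): β-rule — branch into F ((!S || T) -> !T)  //  T (P -> !P).
          branch 1.1.1 (add F ((!S || T) -> !T)):
            F ((!S || T) -> !T): α-rule — add T (!S || T), F !T.
            T (!S || T): β-rule — branch into T !S  //  T T.
              branch 1.1.1.1 (add T !S):
                ○ open, literals {R=true, S=false, T=true}.
              branch 1.1.1.2 (add T T):
                ○ open, literals {R=true, T=true}.
          branch 1.1.2 (add T (P -> !P)):
            T (P -> !P): β-rule — branch into F P  //  T !P.
              branch 1.1.2.1 (add F P):
                ○ open, literals {P=false, R=true, T=true}.
              branch 1.1.2.2 (add T !P):
                ○ open, literals {P=false, R=true, T=true}.
      branch 1.2 (add T !S):
        T (((!S || T) -> !T) -> (P -> !P)): β-rule — branch into F ((!S || T) -> !T)  //  T (P -> !P).
          branch 1.2.1 (add F ((!S || T) -> !T)):
            F ((!S || T) -> !T): α-rule — add T (!S || T), F !T.
            T (!S || T): β-rule — branch into T !S  //  T T.
              branch 1.2.1.1 (add T !S):
                ○ open, literals {S=false, T=true}.
              branch 1.2.1.2 (add T T):
                ○ open, literals {S=false, T=true}.
          branch 1.2.2 (add T (P -> !P)):
            T (P -> !P): β-rule — branch into F P  //  T !P.
              branch 1.2.2.1 (add F P):
                ○ open, literals {P=false, S=false, T=true}.
              branch 1.2.2.2 (add T !P):
                ○ open, literals {P=false, S=false, T=true}.
  branch 2 (add F ((R || !S) && T), F ((((!S || T) -> !T) -> (P -> !P)) && T)):
    F ((R || !S) && T): β-rule — branch into F (R || !S)  //  F T.
      branch 2.1 (add F (R || !S)):
        F (R || !S): α-rule — add F R, F !S.
        F ((((!S || T) -> !T) -> (P -> !P)) && T): β-rule — branch into F (((!S || T) -> !T) -> (P -> !P))  //  F T.
          branch 2.1.1 (add F (((!S || T) -> !T) -> (P -> !P))):
            F (((!S || T) -> !T) -> (P -> !P)): α-rule — add T ((!S || T) -> !T), F (P -> !P).
            F (P -> !P): α-rule — add T P, F !P.
            T ((!S || T) -> !T): β-rule — branch into F (!S || T)  //  T !T.
              branch 2.1.1.1 (add F (!S || T)):
                F (!S || T): α-rule — add F !S, F T.
                ○ open, literals {P=true, R=false, S=true, T=false}.
              branch 2.1.1.2 (add T !T):
                ○ open, literals {P=true, R=false, S=true, T=false}.
          branch 2.1.2 (add F T):
            ○ open, literals {R=false, S=true, T=false}.
      branch 2.2 (add F T):
        F ((((!S || T) -> !T) -> (P -> !P)) && T): β-rule — branch into F (((!S || T) -> !T) -> (P -> !P))  //  F T.
          branch 2.2.1 (add F (((!S || T) -> !T) -> (P -> !P))):
            F (((!S || T) -> !T) -> (P -> !P)): α-rule — add T ((!S || T) -> !T), F (P -> !P).
            F (P -> !P): α-rule — add T P, F !P.
            T ((!S || T) -> !T): β-rule — branch into F (!S || T)  //  T !T.
              branch 2.2.1.1 (add F (!S || T)):
                F (!S || T): α-rule — add F !S, F T.
                ○ open, literals {P=true, S=true, T=false}.
              branch 2.2.1.2 (add T !T):
                ○ open, literals {P=true, T=false}.
          branch 2.2.2 (add F T):
            ○ open, literals {T=false}.
0 branches closed, 14 open.
Each open branch fixes some atoms; the unmentioned ones are free. Counting distinct full assignments: branch {R=true, S=false, T=true} (P, Q) contributes 4 new; branch {R=true, T=true} (P, Q, S) contributes 4 new; branch {P=false, R=true, T=true} (Q, S) contributes 0 new; branch {P=false, R=true, T=true} (Q, S) contributes 0 new; branch {S=false, T=true} (P, Q, R) contributes 4 new; branch {S=false, T=true} (P, Q, R) contributes 0 new; branch {P=false, S=false, T=true} (Q, R) contributes 0 new; branch {P=false, S=false, T=true} (Q, R) contributes 0 new; branch {P=true, R=false, S=true, T=false} (Q) contributes 2 new; branch {P=true, R=false, S=true, T=false} (Q) contributes 0 new; branch {R=false, S=true, T=false} (P, Q) contributes 2 new; branch {P=true, S=true, T=false} (Q, R) contributes 2 new; branch {P=true, T=false} (Q, R, S) contributes 4 new; branch {T=false} (P, Q, R, S) contributes 6 new. Total: 28.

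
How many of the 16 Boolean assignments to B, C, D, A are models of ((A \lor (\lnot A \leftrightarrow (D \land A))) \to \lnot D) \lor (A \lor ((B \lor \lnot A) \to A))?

16

Initial set: {(((A \lor (\lnot A \leftrightarrow (D \land A))) \to \lnot D) \lor (A \lor ((B \lor \lnot A) \to A)))}.
(((A \lor (\lnot A \leftrightarrow (D \land A))) \to \lnot D) \lor (A \lor ((B \lor \lnot A) \to A))): β-rule — branch into ((A \lor (\lnot A \leftrightarrow (D \land A))) \to \lnot D)  //  (A \lor ((B \lor \lnot A) \to A)).
  branch 1 (add ((A \lor (\lnot A \leftrightarrow (D \land A))) \to \lnot D)):
    ((A \lor (\lnot A \leftrightarrow (D \land A))) \to \lnot D): β-rule — branch into \lnot (A \lor (\lnot A \leftrightarrow (D \land A)))  //  \lnot D.
      branch 1.1 (add \lnot (A \lor (\lnot A \leftrightarrow (D \land A)))):
        \lnot (A \lor (\lnot A \leftrightarrow (D \land A))): α-rule — add \lnot A, \lnot (\lnot A \leftrightarrow (D \land A)).
        \lnot (\lnot A \leftrightarrow (D \land A)): β-rule — branch into \lnot A, \lnot (D \land A)  //  \lnot \lnot A, (D \land A).
          branch 1.1.1 (add \lnot A, \lnot (D \land A)):
            \lnot (D \land A): β-rule — branch into \lnot D  //  \lnot A.
              branch 1.1.1.1 (add \lnot D):
                ○ open, literals {A=0, D=0}.
              branch 1.1.1.2 (add \lnot A):
                ○ open, literals {A=0}.
          branch 1.1.2 (add \lnot \lnot A, (D \land A)):
            × closes — contains both A and \lnot A.
      branch 1.2 (add \lnot D):
        ○ open, literals {D=0}.
  branch 2 (add (A \lor ((B \lor \lnot A) \to A))):
    (A \lor ((B \lor \lnot A) \to A)): β-rule — branch into A  //  ((B \lor \lnot A) \to A).
      branch 2.1 (add A):
        ○ open, literals {A=1}.
      branch 2.2 (add ((B \lor \lnot A) \to A)):
        ((B \lor \lnot A) \to A): β-rule — branch into \lnot (B \lor \lnot A)  //  A.
          branch 2.2.1 (add \lnot (B \lor \lnot A)):
            \lnot (B \lor \lnot A): α-rule — add \lnot B, \lnot \lnot A.
            ○ open, literals {A=1, B=0}.
          branch 2.2.2 (add A):
            ○ open, literals {A=1}.
1 branch closed, 6 open.
Each open branch fixes some atoms; the unmentioned ones are free. Counting distinct full assignments: branch {A=0, D=0} (B, C) contributes 4 new; branch {A=0} (B, C, D) contributes 4 new; branch {D=0} (B, C, A) contributes 4 new; branch {A=1} (B, C, D) contributes 4 new; branch {A=1, B=0} (C, D) contributes 0 new; branch {A=1} (B, C, D) contributes 0 new. Total: 16.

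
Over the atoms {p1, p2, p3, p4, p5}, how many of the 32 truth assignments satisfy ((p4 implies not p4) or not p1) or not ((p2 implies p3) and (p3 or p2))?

28

Initial set: {(((p4 implies not p4) or not p1) or not ((p2 implies p3) and (p3 or p2)))}.
(((p4 implies not p4) or not p1) or not ((p2 implies p3) and (p3 or p2))): β-rule — branch into ((p4 implies not p4) or not p1)  //  not ((p2 implies p3) and (p3 or p2)).
  branch 1 (add ((p4 implies not p4) or not p1)):
    ((p4 implies not p4) or not p1): β-rule — branch into (p4 implies not p4)  //  not p1.
      branch 1.1 (add (p4 implies not p4)):
        (p4 implies not p4): β-rule — branch into not p4  //  not p4.
          branch 1.1.1 (add not p4):
            ○ open, literals {p4=false}.
          branch 1.1.2 (add not p4):
            ○ open, literals {p4=false}.
      branch 1.2 (add not p1):
        ○ open, literals {p1=false}.
  branch 2 (add not ((p2 implies p3) and (p3 or p2))):
    not ((p2 implies p3) and (p3 or p2)): β-rule — branch into not (p2 implies p3)  //  not (p3 or p2).
      branch 2.1 (add not (p2 implies p3)):
        not (p2 implies p3): α-rule — add p2, not p3.
        ○ open, literals {p2=true, p3=false}.
      branch 2.2 (add not (p3 or p2)):
        not (p3 or p2): α-rule — add not p3, not p2.
        ○ open, literals {p2=false, p3=false}.
0 branches closed, 5 open.
Each open branch fixes some atoms; the unmentioned ones are free. Counting distinct full assignments: branch {p4=false} (p1, p2, p3, p5) contributes 16 new; branch {p4=false} (p1, p2, p3, p5) contributes 0 new; branch {p1=false} (p2, p3, p4, p5) contributes 8 new; branch {p2=true, p3=false} (p1, p4, p5) contributes 2 new; branch {p2=false, p3=false} (p1, p4, p5) contributes 2 new. Total: 28.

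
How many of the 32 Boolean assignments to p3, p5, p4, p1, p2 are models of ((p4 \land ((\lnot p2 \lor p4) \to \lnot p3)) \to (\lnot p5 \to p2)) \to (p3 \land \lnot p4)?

Initial set: {(((p4 \land ((\lnot p2 \lor p4) \to \lnot p3)) \to (\lnot p5 \to p2)) \to (p3 \land \lnot p4))}.
(((p4 \land ((\lnot p2 \lor p4) \to \lnot p3)) \to (\lnot p5 \to p2)) \to (p3 \land \lnot p4)): β-rule — branch into \lnot ((p4 \land ((\lnot p2 \lor p4) \to \lnot p3)) \to (\lnot p5 \to p2))  //  (p3 \land \lnot p4).
  branch 1 (add \lnot ((p4 \land ((\lnot p2 \lor p4) \to \lnot p3)) \to (\lnot p5 \to p2))):
    \lnot ((p4 \land ((\lnot p2 \lor p4) \to \lnot p3)) \to (\lnot p5 \to p2)): α-rule — add (p4 \land ((\lnot p2 \lor p4) \to \lnot p3)), \lnot (\lnot p5 \to p2).
    (p4 \land ((\lnot p2 \lor p4) \to \lnot p3)): α-rule — add p4, ((\lnot p2 \lor p4) \to \lnot p3).
    \lnot (\lnot p5 \to p2): α-rule — add \lnot p5, \lnot p2.
    ((\lnot p2 \lor p4) \to \lnot p3): β-rule — branch into \lnot (\lnot p2 \lor p4)  //  \lnot p3.
      branch 1.1 (add \lnot (\lnot p2 \lor p4)):
        \lnot (\lnot p2 \lor p4): α-rule — add \lnot \lnot p2, \lnot p4.
        × closes — contains both p2 and \lnot p2.
      branch 1.2 (add \lnot p3):
        ○ open, literals {p2=0, p3=0, p4=1, p5=0}.
  branch 2 (add (p3 \land \lnot p4)):
    (p3 \land \lnot p4): α-rule — add p3, \lnot p4.
    ○ open, literals {p3=1, p4=0}.
1 branch closed, 2 open.
Each open branch fixes some atoms; the unmentioned ones are free. Counting distinct full assignments: branch {p2=0, p3=0, p4=1, p5=0} (p1) contributes 2 new; branch {p3=1, p4=0} (p5, p1, p2) contributes 8 new. Total: 10.

10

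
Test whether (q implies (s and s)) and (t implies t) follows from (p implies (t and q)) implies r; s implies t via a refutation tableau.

Initial set: {((p implies (t and q)) implies r); (s implies t); not ((q implies (s and s)) and (t implies t))}.
((p implies (t and q)) implies r): β-rule — branch into not (p implies (t and q))  //  r.
  branch 1 (add not (p implies (t and q))):
    not (p implies (t and q)): α-rule — add p, not (t and q).
    (s implies t): β-rule — branch into not s  //  t.
      branch 1.1 (add not s):
        not ((q implies (s and s)) and (t implies t)): β-rule — branch into not (q implies (s and s))  //  not (t implies t).
          branch 1.1.1 (add not (q implies (s and s))):
            not (q implies (s and s)): α-rule — add q, not (s and s).
            not (t and q): β-rule — branch into not t  //  not q.
              branch 1.1.1.1 (add not t):
                not (s and s): β-rule — branch into not s  //  not s.
                  branch 1.1.1.1.1 (add not s):
                    ○ open, literals {p=1, q=1, s=0, t=0}.
                  branch 1.1.1.1.2 (add not s):
                    ○ open, literals {p=1, q=1, s=0, t=0}.
              branch 1.1.1.2 (add not q):
                × closes — contains both q and not q.
          branch 1.1.2 (add not (t implies t)):
            not (t implies t): α-rule — add t, not t.
            × closes — contains both t and not t.
      branch 1.2 (add t):
        not ((q implies (s and s)) and (t implies t)): β-rule — branch into not (q implies (s and s))  //  not (t implies t).
          branch 1.2.1 (add not (q implies (s and s))):
            not (q implies (s and s)): α-rule — add q, not (s and s).
            not (t and q): β-rule — branch into not t  //  not q.
              branch 1.2.1.1 (add not t):
                × closes — contains both t and not t.
              branch 1.2.1.2 (add not q):
                × closes — contains both q and not q.
          branch 1.2.2 (add not (t implies t)):
            not (t implies t): α-rule — add t, not t.
            × closes — contains both t and not t.
  branch 2 (add r):
    (s implies t): β-rule — branch into not s  //  t.
      branch 2.1 (add not s):
        not ((q implies (s and s)) and (t implies t)): β-rule — branch into not (q implies (s and s))  //  not (t implies t).
          branch 2.1.1 (add not (q implies (s and s))):
            not (q implies (s and s)): α-rule — add q, not (s and s).
            not (s and s): β-rule — branch into not s  //  not s.
              branch 2.1.1.1 (add not s):
                ○ open, literals {q=1, r=1, s=0}.
              branch 2.1.1.2 (add not s):
                ○ open, literals {q=1, r=1, s=0}.
          branch 2.1.2 (add not (t implies t)):
            not (t implies t): α-rule — add t, not t.
            × closes — contains both t and not t.
      branch 2.2 (add t):
        not ((q implies (s and s)) and (t implies t)): β-rule — branch into not (q implies (s and s))  //  not (t implies t).
          branch 2.2.1 (add not (q implies (s and s))):
            not (q implies (s and s)): α-rule — add q, not (s and s).
            not (s and s): β-rule — branch into not s  //  not s.
              branch 2.2.1.1 (add not s):
                ○ open, literals {q=1, r=1, s=0, t=1}.
              branch 2.2.1.2 (add not s):
                ○ open, literals {q=1, r=1, s=0, t=1}.
          branch 2.2.2 (add not (t implies t)):
            not (t implies t): α-rule — add t, not t.
            × closes — contains both t and not t.
7 branches closed, 6 open.
An open branch gives a countermodel: p=1, q=1, s=0, t=0 (unmentioned atoms arbitrary); the premises hold there but the conclusion fails.

No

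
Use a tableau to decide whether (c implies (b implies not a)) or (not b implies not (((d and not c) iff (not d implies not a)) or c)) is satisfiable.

Satisfiable

Initial set: {((c implies (b implies not a)) or (not b implies not (((d and not c) iff (not d implies not a)) or c)))}.
((c implies (b implies not a)) or (not b implies not (((d and not c) iff (not d implies not a)) or c))): β-rule — branch into (c implies (b implies not a))  //  (not b implies not (((d and not c) iff (not d implies not a)) or c)).
  branch 1 (add (c implies (b implies not a))):
    (c implies (b implies not a)): β-rule — branch into not c  //  (b implies not a).
      branch 1.1 (add not c):
        ○ open, literals {c=F}.
      branch 1.2 (add (b implies not a)):
        (b implies not a): β-rule — branch into not b  //  not a.
          branch 1.2.1 (add not b):
            ○ open, literals {b=F}.
          branch 1.2.2 (add not a):
            ○ open, literals {a=F}.
  branch 2 (add (not b implies not (((d and not c) iff (not d implies not a)) or c))):
    (not b implies not (((d and not c) iff (not d implies not a)) or c)): β-rule — branch into not not b  //  not (((d and not c) iff (not d implies not a)) or c).
      branch 2.1 (add not not b):
        ○ open, literals {b=T}.
      branch 2.2 (add not (((d and not c) iff (not d implies not a)) or c)):
        not (((d and not c) iff (not d implies not a)) or c): α-rule — add not ((d and not c) iff (not d implies not a)), not c.
        not ((d and not c) iff (not d implies not a)): β-rule — branch into (d and not c), not (not d implies not a)  //  not (d and not c), (not d implies not a).
          branch 2.2.1 (add (d and not c), not (not d implies not a)):
            (d and not c): α-rule — add d, not c.
            not (not d implies not a): α-rule — add not d, not not a.
            × closes — contains both d and not d.
          branch 2.2.2 (add not (d and not c), (not d implies not a)):
            not (d and not c): β-rule — branch into not d  //  not not c.
              branch 2.2.2.1 (add not d):
                (not d implies not a): β-rule — branch into not not d  //  not a.
                  branch 2.2.2.1.1 (add not not d):
                    × closes — contains both d and not d.
                  branch 2.2.2.1.2 (add not a):
                    ○ open, literals {a=F, c=F, d=F}.
              branch 2.2.2.2 (add not not c):
                × closes — contains both c and not c.
3 branches closed, 5 open.
An open branch gives a satisfying assignment: c=F.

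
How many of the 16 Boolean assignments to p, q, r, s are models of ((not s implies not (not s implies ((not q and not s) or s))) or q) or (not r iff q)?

14

Initial set: {T (((not s implies not (not s implies ((not q and not s) or s))) or q) or (not r iff q))}.
T (((not s implies not (not s implies ((not q and not s) or s))) or q) or (not r iff q)): β-rule — branch into T ((not s implies not (not s implies ((not q and not s) or s))) or q)  //  T (not r iff q).
  branch 1 (add T ((not s implies not (not s implies ((not q and not s) or s))) or q)):
    T ((not s implies not (not s implies ((not q and not s) or s))) or q): β-rule — branch into T (not s implies not (not s implies ((not q and not s) or s)))  //  T q.
      branch 1.1 (add T (not s implies not (not s implies ((not q and not s) or s)))):
        T (not s implies not (not s implies ((not q and not s) or s))): β-rule — branch into F not s  //  T not (not s implies ((not q and not s) or s)).
          branch 1.1.1 (add F not s):
            ○ open, literals {s=1}.
          branch 1.1.2 (add T not (not s implies ((not q and not s) or s))):
            T not (not s implies ((not q and not s) or s)): α-rule — add T not s, F ((not q and not s) or s).
            F ((not q and not s) or s): α-rule — add F (not q and not s), F s.
            F (not q and not s): β-rule — branch into F not q  //  F not s.
              branch 1.1.2.1 (add F not q):
                ○ open, literals {q=1, s=0}.
              branch 1.1.2.2 (add F not s):
                × closes — contains both s and not s.
      branch 1.2 (add T q):
        ○ open, literals {q=1}.
  branch 2 (add T (not r iff q)):
    T (not r iff q): β-rule — branch into T not r, T q  //  F not r, F q.
      branch 2.1 (add T not r, T q):
        ○ open, literals {q=1, r=0}.
      branch 2.2 (add F not r, F q):
        ○ open, literals {q=0, r=1}.
1 branch closed, 5 open.
Each open branch fixes some atoms; the unmentioned ones are free. Counting distinct full assignments: branch {s=1} (p, q, r) contributes 8 new; branch {q=1, s=0} (p, r) contributes 4 new; branch {q=1} (p, r, s) contributes 0 new; branch {q=1, r=0} (p, s) contributes 0 new; branch {q=0, r=1} (p, s) contributes 2 new. Total: 14.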